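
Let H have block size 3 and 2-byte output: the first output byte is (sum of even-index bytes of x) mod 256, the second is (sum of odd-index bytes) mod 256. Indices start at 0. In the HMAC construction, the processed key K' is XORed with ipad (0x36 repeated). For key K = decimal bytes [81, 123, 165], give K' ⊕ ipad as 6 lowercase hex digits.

Key decimal bytes [81, 123, 165] = 51 7b a5 is exactly B = 3 bytes: K' = 51 7b a5.
XOR each byte with 0x36: 51⊕36=67, 7b⊕36=4d, a5⊕36=93.

674d93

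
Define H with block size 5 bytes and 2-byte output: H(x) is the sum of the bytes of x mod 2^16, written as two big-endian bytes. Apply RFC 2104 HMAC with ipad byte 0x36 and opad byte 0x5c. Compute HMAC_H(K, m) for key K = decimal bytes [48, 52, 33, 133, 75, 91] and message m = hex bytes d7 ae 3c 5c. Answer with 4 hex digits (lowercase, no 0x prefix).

02dc

Key decimal bytes [48, 52, 33, 133, 75, 91] = 30 34 21 85 4b 5b is 6 bytes > B = 5, so hash it first: H(key) = 01 b0, then zero-pad to 5 bytes: K' = 01 b0 00 00 00.
K' ⊕ ipad = 37 86 36 36 36.  K' ⊕ opad = 5d ec 5c 5c 5c.
Inner input = (K'⊕ipad) ∥ m = 37 86 36 36 36 ∥ d7 ae 3c 5c.
Inner hash: sum = 55+134+54+54+54+215+174+60+92 = 892 → 03 7c.
Outer input = (K'⊕opad) ∥ inner = 5d ec 5c 5c 5c ∥ 03 7c.
Outer hash (tag): sum = 93+236+92+92+92+3+124 = 732 → 02 dc.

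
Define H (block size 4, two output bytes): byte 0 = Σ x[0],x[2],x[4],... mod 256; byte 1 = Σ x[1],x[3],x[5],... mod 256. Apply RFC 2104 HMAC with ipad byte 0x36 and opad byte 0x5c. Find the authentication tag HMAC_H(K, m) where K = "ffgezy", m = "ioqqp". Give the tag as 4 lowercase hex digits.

68fc

Key "ffgezy" = 66 66 67 65 7a 79 is 6 bytes > B = 4, so hash it first: H(key) = 47 44, then zero-pad to 4 bytes: K' = 47 44 00 00.
K' ⊕ ipad = 71 72 36 36.  K' ⊕ opad = 1b 18 5c 5c.
Inner input = (K'⊕ipad) ∥ m = 71 72 36 36 ∥ 69 6f 71 71 70.
Inner hash: even-index sum = 497 mod 256 = 241; odd-index sum = 392 mod 256 = 136 → f1 88.
Outer input = (K'⊕opad) ∥ inner = 1b 18 5c 5c ∥ f1 88.
Outer hash (tag): even-index sum = 360 mod 256 = 104; odd-index sum = 252 mod 256 = 252 → 68 fc.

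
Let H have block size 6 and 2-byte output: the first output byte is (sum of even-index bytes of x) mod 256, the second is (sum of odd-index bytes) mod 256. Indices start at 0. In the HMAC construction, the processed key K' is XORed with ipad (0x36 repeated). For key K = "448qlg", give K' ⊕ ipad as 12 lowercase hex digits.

02020e475a51

Key "448qlg" = 34 34 38 71 6c 67 is exactly B = 6 bytes: K' = 34 34 38 71 6c 67.
XOR each byte with 0x36: 34⊕36=02, 34⊕36=02, 38⊕36=0e, 71⊕36=47, 6c⊕36=5a, 67⊕36=51.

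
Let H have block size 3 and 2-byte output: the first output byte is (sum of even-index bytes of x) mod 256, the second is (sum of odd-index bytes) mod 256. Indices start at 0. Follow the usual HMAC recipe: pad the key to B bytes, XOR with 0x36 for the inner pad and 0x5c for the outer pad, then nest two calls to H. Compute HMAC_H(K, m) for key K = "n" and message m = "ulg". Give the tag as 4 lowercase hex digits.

Key "n" = 6e is 1 byte ≤ B = 3; zero-pad to 3 bytes: K' = 6e 00 00.
K' ⊕ ipad = 58 36 36.  K' ⊕ opad = 32 5c 5c.
Inner input = (K'⊕ipad) ∥ m = 58 36 36 ∥ 75 6c 67.
Inner hash: even-index sum = 250 mod 256 = 250; odd-index sum = 274 mod 256 = 18 → fa 12.
Outer input = (K'⊕opad) ∥ inner = 32 5c 5c ∥ fa 12.
Outer hash (tag): even-index sum = 160 mod 256 = 160; odd-index sum = 342 mod 256 = 86 → a0 56.

a056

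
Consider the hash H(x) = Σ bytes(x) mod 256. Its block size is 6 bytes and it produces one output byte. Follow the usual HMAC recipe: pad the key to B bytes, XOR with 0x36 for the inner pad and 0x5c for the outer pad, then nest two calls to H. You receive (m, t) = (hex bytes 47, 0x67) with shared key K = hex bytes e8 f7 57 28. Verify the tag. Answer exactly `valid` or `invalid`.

Key hex bytes e8 f7 57 28 is 4 bytes ≤ B = 6; zero-pad to 6 bytes: K' = e8 f7 57 28 00 00.
K' ⊕ ipad = de c1 61 1e 36 36; K' ⊕ opad = b4 ab 0b 74 5c 5c.
Inner hash: sum = 222+193+97+30+54+54+71 = 721; mod 256 = 209 → d1.
Outer hash (recomputed tag): sum = 180+171+11+116+92+92+209 = 871; mod 256 = 103 → 67.
Recomputed tag = 67; claimed = 67 → match.

valid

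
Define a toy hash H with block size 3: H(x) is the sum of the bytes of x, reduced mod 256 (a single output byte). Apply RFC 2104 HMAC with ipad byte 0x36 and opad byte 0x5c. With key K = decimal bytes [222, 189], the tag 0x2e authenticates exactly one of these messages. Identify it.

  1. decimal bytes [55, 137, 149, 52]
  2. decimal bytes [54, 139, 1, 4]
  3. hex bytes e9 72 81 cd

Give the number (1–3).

2

Key decimal bytes [222, 189] = de bd is 2 bytes ≤ B = 3; zero-pad to 3 bytes: K' = de bd 00.
K' ⊕ ipad = e8 8b 36; K' ⊕ opad = 82 e1 5c.
m1: inner = H(e8 8b 36 37 89 95 34) = 32; tag = H(82 e1 5c 32) = f1
m2: inner = H(e8 8b 36 36 8b 01 04) = 6f; tag = H(82 e1 5c 6f) = 2e ← matches
m3: inner = H(e8 8b 36 e9 72 81 cd) = 52; tag = H(82 e1 5c 52) = 11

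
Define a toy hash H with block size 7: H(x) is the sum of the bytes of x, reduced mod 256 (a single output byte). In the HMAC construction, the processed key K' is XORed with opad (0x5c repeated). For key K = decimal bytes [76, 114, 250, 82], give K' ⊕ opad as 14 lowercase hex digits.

102ea60e5c5c5c

Key decimal bytes [76, 114, 250, 82] = 4c 72 fa 52 is 4 bytes ≤ B = 7; zero-pad to 7 bytes: K' = 4c 72 fa 52 00 00 00.
XOR each byte with 0x5c: 4c⊕5c=10, 72⊕5c=2e, fa⊕5c=a6, 52⊕5c=0e, 00⊕5c=5c, 00⊕5c=5c, 00⊕5c=5c.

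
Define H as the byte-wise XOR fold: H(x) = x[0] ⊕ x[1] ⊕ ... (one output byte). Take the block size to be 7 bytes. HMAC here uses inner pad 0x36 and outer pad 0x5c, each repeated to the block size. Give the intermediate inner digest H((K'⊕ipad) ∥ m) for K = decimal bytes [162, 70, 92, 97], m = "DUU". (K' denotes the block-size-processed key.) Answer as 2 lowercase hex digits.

Key decimal bytes [162, 70, 92, 97] = a2 46 5c 61 is 4 bytes ≤ B = 7; zero-pad to 7 bytes: K' = a2 46 5c 61 00 00 00.
K' ⊕ ipad = 94 70 6a 57 36 36 36.
Inner input = 94 70 6a 57 36 36 36 ∥ 44 55 55.
Inner hash: XOR 94⊕70⊕6a⊕57⊕36⊕36⊕36⊕44⊕55⊕55 = ab.

ab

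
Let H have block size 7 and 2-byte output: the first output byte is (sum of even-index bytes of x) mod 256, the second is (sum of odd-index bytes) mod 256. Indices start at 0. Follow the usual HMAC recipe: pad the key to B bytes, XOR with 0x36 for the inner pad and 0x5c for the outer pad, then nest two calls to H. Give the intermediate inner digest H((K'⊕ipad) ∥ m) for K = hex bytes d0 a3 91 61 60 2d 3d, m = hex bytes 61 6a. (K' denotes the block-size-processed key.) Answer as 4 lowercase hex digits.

5868

Key hex bytes d0 a3 91 61 60 2d 3d is exactly B = 7 bytes: K' = d0 a3 91 61 60 2d 3d.
K' ⊕ ipad = e6 95 a7 57 56 1b 0b.
Inner input = e6 95 a7 57 56 1b 0b ∥ 61 6a.
Inner hash: even-index sum = 600 mod 256 = 88; odd-index sum = 360 mod 256 = 104 → 58 68.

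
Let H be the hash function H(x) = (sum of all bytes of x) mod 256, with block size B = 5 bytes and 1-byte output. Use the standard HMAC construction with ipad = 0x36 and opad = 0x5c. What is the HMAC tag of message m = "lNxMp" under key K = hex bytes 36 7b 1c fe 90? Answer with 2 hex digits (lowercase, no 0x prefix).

13

Key hex bytes 36 7b 1c fe 90 is exactly B = 5 bytes: K' = 36 7b 1c fe 90.
K' ⊕ ipad = 00 4d 2a c8 a6.  K' ⊕ opad = 6a 27 40 a2 cc.
Inner input = (K'⊕ipad) ∥ m = 00 4d 2a c8 a6 ∥ 6c 4e 78 4d 70.
Inner hash: sum = 0+77+42+200+166+108+78+120+77+112 = 980; mod 256 = 212 → d4.
Outer input = (K'⊕opad) ∥ inner = 6a 27 40 a2 cc ∥ d4.
Outer hash (tag): sum = 106+39+64+162+204+212 = 787; mod 256 = 19 → 13.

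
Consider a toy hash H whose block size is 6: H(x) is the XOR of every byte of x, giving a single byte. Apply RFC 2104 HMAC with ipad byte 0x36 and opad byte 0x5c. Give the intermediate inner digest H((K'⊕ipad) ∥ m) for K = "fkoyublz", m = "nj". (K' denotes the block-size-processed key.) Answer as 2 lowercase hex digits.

1e

Key "fkoyublz" = 66 6b 6f 79 75 62 6c 7a is 8 bytes > B = 6, so hash it first: H(key) = 1a, then zero-pad to 6 bytes: K' = 1a 00 00 00 00 00.
K' ⊕ ipad = 2c 36 36 36 36 36.
Inner input = 2c 36 36 36 36 36 ∥ 6e 6a.
Inner hash: XOR 2c⊕36⊕36⊕36⊕36⊕36⊕6e⊕6a = 1e.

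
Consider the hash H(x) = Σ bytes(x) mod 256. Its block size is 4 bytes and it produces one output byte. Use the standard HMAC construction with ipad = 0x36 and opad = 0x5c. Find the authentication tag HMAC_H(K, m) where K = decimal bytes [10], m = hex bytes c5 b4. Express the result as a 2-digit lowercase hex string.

c1

Key decimal bytes [10] = 0a is 1 byte ≤ B = 4; zero-pad to 4 bytes: K' = 0a 00 00 00.
K' ⊕ ipad = 3c 36 36 36.  K' ⊕ opad = 56 5c 5c 5c.
Inner input = (K'⊕ipad) ∥ m = 3c 36 36 36 ∥ c5 b4.
Inner hash: sum = 60+54+54+54+197+180 = 599; mod 256 = 87 → 57.
Outer input = (K'⊕opad) ∥ inner = 56 5c 5c 5c ∥ 57.
Outer hash (tag): sum = 86+92+92+92+87 = 449; mod 256 = 193 → c1.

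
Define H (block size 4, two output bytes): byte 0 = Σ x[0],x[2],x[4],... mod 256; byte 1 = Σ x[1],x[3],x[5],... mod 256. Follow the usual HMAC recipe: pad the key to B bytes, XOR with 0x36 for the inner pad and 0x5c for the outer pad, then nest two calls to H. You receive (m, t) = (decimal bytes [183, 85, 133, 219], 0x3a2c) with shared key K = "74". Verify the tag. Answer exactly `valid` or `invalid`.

valid

Key "74" = 37 34 is 2 bytes ≤ B = 4; zero-pad to 4 bytes: K' = 37 34 00 00.
K' ⊕ ipad = 01 02 36 36; K' ⊕ opad = 6b 68 5c 5c.
Inner hash: even-index sum = 371 mod 256 = 115; odd-index sum = 360 mod 256 = 104 → 73 68.
Outer hash (recomputed tag): even-index sum = 314 mod 256 = 58; odd-index sum = 300 mod 256 = 44 → 3a 2c.
Recomputed tag = 3a2c; claimed = 3a2c → match.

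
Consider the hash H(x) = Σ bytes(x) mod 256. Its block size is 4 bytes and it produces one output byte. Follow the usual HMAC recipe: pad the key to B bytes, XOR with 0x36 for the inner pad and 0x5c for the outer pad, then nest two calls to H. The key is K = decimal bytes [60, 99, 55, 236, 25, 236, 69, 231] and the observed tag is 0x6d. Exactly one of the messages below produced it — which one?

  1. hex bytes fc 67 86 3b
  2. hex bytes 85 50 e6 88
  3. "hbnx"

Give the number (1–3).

2

Key decimal bytes [60, 99, 55, 236, 25, 236, 69, 231] = 3c 63 37 ec 19 ec 45 e7 is 8 bytes > B = 4, so hash it first: H(key) = f3, then zero-pad to 4 bytes: K' = f3 00 00 00.
K' ⊕ ipad = c5 36 36 36; K' ⊕ opad = af 5c 5c 5c.
m1: inner = H(c5 36 36 36 fc 67 86 3b) = 8b; tag = H(af 5c 5c 5c 8b) = 4e
m2: inner = H(c5 36 36 36 85 50 e6 88) = aa; tag = H(af 5c 5c 5c aa) = 6d ← matches
m3: inner = H(c5 36 36 36 68 62 6e 78) = 17; tag = H(af 5c 5c 5c 17) = da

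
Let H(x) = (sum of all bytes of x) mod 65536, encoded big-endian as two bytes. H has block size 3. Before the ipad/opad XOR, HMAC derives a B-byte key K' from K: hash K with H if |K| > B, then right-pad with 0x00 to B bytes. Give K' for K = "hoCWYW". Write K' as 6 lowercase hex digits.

022100

|K| = 6 > B = 3, so first hash the key.
H(K): sum = 104+111+67+87+89+87 = 545 → 02 21.
Zero-pad H(K) = 02 21 to 3 bytes: K' = 02 21 00.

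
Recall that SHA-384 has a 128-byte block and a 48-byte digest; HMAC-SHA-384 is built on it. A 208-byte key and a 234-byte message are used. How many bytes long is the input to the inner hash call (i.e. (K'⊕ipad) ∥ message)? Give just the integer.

Key is 208 > 128 bytes, so it is hashed to 48 bytes then zero-padded to 128: |K'| = 128.
Inner input = (K'⊕ipad) ∥ m → 128 + 234 = 362 bytes.

362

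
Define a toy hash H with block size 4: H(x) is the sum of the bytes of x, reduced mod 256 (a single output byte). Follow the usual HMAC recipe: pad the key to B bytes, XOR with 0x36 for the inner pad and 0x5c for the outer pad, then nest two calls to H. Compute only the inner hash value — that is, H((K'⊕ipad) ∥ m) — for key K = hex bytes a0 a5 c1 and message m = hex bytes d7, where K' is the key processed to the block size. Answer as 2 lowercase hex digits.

Key hex bytes a0 a5 c1 is 3 bytes ≤ B = 4; zero-pad to 4 bytes: K' = a0 a5 c1 00.
K' ⊕ ipad = 96 93 f7 36.
Inner input = 96 93 f7 36 ∥ d7.
Inner hash: sum = 150+147+247+54+215 = 813; mod 256 = 45 → 2d.

2d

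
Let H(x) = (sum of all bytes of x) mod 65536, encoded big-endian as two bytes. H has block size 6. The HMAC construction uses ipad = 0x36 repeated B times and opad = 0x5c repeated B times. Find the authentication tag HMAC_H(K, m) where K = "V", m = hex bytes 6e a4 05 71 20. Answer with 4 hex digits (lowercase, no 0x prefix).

Key "V" = 56 is 1 byte ≤ B = 6; zero-pad to 6 bytes: K' = 56 00 00 00 00 00.
K' ⊕ ipad = 60 36 36 36 36 36.  K' ⊕ opad = 0a 5c 5c 5c 5c 5c.
Inner input = (K'⊕ipad) ∥ m = 60 36 36 36 36 36 ∥ 6e a4 05 71 20.
Inner hash: sum = 96+54+54+54+54+54+110+164+5+113+32 = 790 → 03 16.
Outer input = (K'⊕opad) ∥ inner = 0a 5c 5c 5c 5c 5c ∥ 03 16.
Outer hash (tag): sum = 10+92+92+92+92+92+3+22 = 495 → 01 ef.

01ef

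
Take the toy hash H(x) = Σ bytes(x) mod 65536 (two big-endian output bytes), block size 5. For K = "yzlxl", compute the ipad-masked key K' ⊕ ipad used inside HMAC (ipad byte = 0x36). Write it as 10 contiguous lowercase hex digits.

4f4c5a4e5a

Key "yzlxl" = 79 7a 6c 78 6c is exactly B = 5 bytes: K' = 79 7a 6c 78 6c.
XOR each byte with 0x36: 79⊕36=4f, 7a⊕36=4c, 6c⊕36=5a, 78⊕36=4e, 6c⊕36=5a.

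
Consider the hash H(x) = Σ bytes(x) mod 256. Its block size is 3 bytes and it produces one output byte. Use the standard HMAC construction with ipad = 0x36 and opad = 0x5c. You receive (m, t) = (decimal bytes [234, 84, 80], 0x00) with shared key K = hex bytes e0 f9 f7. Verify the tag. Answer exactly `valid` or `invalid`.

valid

Key hex bytes e0 f9 f7 is exactly B = 3 bytes: K' = e0 f9 f7.
K' ⊕ ipad = d6 cf c1; K' ⊕ opad = bc a5 ab.
Inner hash: sum = 214+207+193+234+84+80 = 1012; mod 256 = 244 → f4.
Outer hash (recomputed tag): sum = 188+165+171+244 = 768; mod 256 = 0 → 00.
Recomputed tag = 00; claimed = 00 → match.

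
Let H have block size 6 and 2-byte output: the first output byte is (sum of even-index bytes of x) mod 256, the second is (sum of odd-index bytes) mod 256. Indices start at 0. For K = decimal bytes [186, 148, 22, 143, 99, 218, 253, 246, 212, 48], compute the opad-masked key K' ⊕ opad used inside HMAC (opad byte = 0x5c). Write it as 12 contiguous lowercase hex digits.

587f5c5c5c5c

Key decimal bytes [186, 148, 22, 143, 99, 218, 253, 246, 212, 48] = ba 94 16 8f 63 da fd f6 d4 30 is 10 bytes > B = 6, so hash it first: H(key) = 04 23, then zero-pad to 6 bytes: K' = 04 23 00 00 00 00.
XOR each byte with 0x5c: 04⊕5c=58, 23⊕5c=7f, 00⊕5c=5c, 00⊕5c=5c, 00⊕5c=5c, 00⊕5c=5c.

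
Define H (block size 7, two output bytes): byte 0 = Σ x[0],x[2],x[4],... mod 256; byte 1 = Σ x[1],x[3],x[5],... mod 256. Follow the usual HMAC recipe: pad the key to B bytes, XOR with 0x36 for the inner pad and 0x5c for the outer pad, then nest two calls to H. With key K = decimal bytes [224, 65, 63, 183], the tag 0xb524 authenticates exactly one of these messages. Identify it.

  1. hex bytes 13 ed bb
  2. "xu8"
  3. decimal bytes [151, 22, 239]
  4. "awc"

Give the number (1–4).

2

Key decimal bytes [224, 65, 63, 183] = e0 41 3f b7 is 4 bytes ≤ B = 7; zero-pad to 7 bytes: K' = e0 41 3f b7 00 00 00.
K' ⊕ ipad = d6 77 09 81 36 36 36; K' ⊕ opad = bc 1d 63 eb 5c 5c 5c.
m1: inner = H(d6 77 09 81 36 36 36 13 ed bb) = 38 fc; tag = H(bc 1d 63 eb 5c 5c 5c 38 fc) = d39c
m2: inner = H(d6 77 09 81 36 36 36 78 75 38) = c0 de; tag = H(bc 1d 63 eb 5c 5c 5c c0 de) = b524 ← matches
m3: inner = H(d6 77 09 81 36 36 36 97 16 ef) = 61 b4; tag = H(bc 1d 63 eb 5c 5c 5c 61 b4) = 8bc5
m4: inner = H(d6 77 09 81 36 36 36 61 77 63) = c2 f2; tag = H(bc 1d 63 eb 5c 5c 5c c2 f2) = c926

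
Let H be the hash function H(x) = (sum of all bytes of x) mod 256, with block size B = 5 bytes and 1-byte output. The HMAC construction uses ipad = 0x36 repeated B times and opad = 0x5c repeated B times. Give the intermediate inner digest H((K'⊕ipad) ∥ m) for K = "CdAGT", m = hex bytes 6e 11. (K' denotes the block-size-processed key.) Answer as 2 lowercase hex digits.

Key "CdAGT" = 43 64 41 47 54 is exactly B = 5 bytes: K' = 43 64 41 47 54.
K' ⊕ ipad = 75 52 77 71 62.
Inner input = 75 52 77 71 62 ∥ 6e 11.
Inner hash: sum = 117+82+119+113+98+110+17 = 656; mod 256 = 144 → 90.

90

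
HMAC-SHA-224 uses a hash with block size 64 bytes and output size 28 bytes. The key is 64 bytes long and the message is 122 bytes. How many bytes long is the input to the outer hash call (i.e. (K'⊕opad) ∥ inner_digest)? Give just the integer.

92

Key is 64 ≤ 64 bytes, zero-padded: |K'| = 64.
Outer input = (K'⊕opad) ∥ H(inner) → 64 + 28 = 92 bytes.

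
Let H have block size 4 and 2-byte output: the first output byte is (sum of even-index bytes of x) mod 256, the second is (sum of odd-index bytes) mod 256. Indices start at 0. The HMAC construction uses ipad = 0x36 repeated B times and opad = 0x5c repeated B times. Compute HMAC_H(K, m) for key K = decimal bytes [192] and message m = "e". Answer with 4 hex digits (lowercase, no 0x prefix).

Key decimal bytes [192] = c0 is 1 byte ≤ B = 4; zero-pad to 4 bytes: K' = c0 00 00 00.
K' ⊕ ipad = f6 36 36 36.  K' ⊕ opad = 9c 5c 5c 5c.
Inner input = (K'⊕ipad) ∥ m = f6 36 36 36 ∥ 65.
Inner hash: even-index sum = 401 mod 256 = 145; odd-index sum = 108 mod 256 = 108 → 91 6c.
Outer input = (K'⊕opad) ∥ inner = 9c 5c 5c 5c ∥ 91 6c.
Outer hash (tag): even-index sum = 393 mod 256 = 137; odd-index sum = 292 mod 256 = 36 → 89 24.

8924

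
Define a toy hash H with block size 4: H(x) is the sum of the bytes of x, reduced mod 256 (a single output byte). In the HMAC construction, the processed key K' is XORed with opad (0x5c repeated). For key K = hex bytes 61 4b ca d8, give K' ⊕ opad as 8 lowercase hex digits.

3d179684

Key hex bytes 61 4b ca d8 is exactly B = 4 bytes: K' = 61 4b ca d8.
XOR each byte with 0x5c: 61⊕5c=3d, 4b⊕5c=17, ca⊕5c=96, d8⊕5c=84.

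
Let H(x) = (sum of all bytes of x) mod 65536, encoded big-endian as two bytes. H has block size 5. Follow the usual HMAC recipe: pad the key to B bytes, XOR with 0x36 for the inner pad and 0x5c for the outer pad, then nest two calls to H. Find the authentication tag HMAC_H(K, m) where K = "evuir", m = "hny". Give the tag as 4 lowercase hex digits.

01b9

Key "evuir" = 65 76 75 69 72 is exactly B = 5 bytes: K' = 65 76 75 69 72.
K' ⊕ ipad = 53 40 43 5f 44.  K' ⊕ opad = 39 2a 29 35 2e.
Inner input = (K'⊕ipad) ∥ m = 53 40 43 5f 44 ∥ 68 6e 79.
Inner hash: sum = 83+64+67+95+68+104+110+121 = 712 → 02 c8.
Outer input = (K'⊕opad) ∥ inner = 39 2a 29 35 2e ∥ 02 c8.
Outer hash (tag): sum = 57+42+41+53+46+2+200 = 441 → 01 b9.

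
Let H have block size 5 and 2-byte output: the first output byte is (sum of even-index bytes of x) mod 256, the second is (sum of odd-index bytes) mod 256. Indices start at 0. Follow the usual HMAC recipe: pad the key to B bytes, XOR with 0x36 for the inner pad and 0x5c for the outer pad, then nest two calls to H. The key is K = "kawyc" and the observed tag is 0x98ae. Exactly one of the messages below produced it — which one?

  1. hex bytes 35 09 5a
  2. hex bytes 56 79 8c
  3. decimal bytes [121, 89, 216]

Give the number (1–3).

3

Key "kawyc" = 6b 61 77 79 63 is exactly B = 5 bytes: K' = 6b 61 77 79 63.
K' ⊕ ipad = 5d 57 41 4f 55; K' ⊕ opad = 37 3d 2b 25 3f.
m1: inner = H(5d 57 41 4f 55 35 09 5a) = fc 35; tag = H(37 3d 2b 25 3f fc 35) = d65e
m2: inner = H(5d 57 41 4f 55 56 79 8c) = 6c 88; tag = H(37 3d 2b 25 3f 6c 88) = 29ce
m3: inner = H(5d 57 41 4f 55 79 59 d8) = 4c f7; tag = H(37 3d 2b 25 3f 4c f7) = 98ae ← matches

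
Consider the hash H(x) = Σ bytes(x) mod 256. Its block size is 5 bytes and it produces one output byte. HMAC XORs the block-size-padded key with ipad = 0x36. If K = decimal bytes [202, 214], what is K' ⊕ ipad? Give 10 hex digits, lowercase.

Key decimal bytes [202, 214] = ca d6 is 2 bytes ≤ B = 5; zero-pad to 5 bytes: K' = ca d6 00 00 00.
XOR each byte with 0x36: ca⊕36=fc, d6⊕36=e0, 00⊕36=36, 00⊕36=36, 00⊕36=36.

fce0363636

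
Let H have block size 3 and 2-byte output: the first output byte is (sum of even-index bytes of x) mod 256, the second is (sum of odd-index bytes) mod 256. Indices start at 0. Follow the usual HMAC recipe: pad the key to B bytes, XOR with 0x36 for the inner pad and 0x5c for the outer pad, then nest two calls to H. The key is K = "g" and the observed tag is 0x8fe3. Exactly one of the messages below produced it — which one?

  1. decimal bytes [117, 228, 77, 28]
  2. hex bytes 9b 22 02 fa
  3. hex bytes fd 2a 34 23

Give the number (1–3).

1

Key "g" = 67 is 1 byte ≤ B = 3; zero-pad to 3 bytes: K' = 67 00 00.
K' ⊕ ipad = 51 36 36; K' ⊕ opad = 3b 5c 5c.
m1: inner = H(51 36 36 75 e4 4d 1c) = 87 f8; tag = H(3b 5c 5c 87 f8) = 8fe3 ← matches
m2: inner = H(51 36 36 9b 22 02 fa) = a3 d3; tag = H(3b 5c 5c a3 d3) = 6aff
m3: inner = H(51 36 36 fd 2a 34 23) = d4 67; tag = H(3b 5c 5c d4 67) = fe30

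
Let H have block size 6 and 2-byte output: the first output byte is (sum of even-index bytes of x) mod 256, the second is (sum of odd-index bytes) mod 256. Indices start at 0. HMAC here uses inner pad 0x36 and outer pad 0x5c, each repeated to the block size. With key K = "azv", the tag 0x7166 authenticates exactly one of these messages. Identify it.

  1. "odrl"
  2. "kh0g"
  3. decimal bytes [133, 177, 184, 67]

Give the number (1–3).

Key "azv" = 61 7a 76 is 3 bytes ≤ B = 6; zero-pad to 6 bytes: K' = 61 7a 76 00 00 00.
K' ⊕ ipad = 57 4c 40 36 36 36; K' ⊕ opad = 3d 26 2a 5c 5c 5c.
m1: inner = H(57 4c 40 36 36 36 6f 64 72 6c) = ae 88; tag = H(3d 26 2a 5c 5c 5c ae 88) = 7166 ← matches
m2: inner = H(57 4c 40 36 36 36 6b 68 30 67) = 68 87; tag = H(3d 26 2a 5c 5c 5c 68 87) = 2b65
m3: inner = H(57 4c 40 36 36 36 85 b1 b8 43) = 0a ac; tag = H(3d 26 2a 5c 5c 5c 0a ac) = cd8a

1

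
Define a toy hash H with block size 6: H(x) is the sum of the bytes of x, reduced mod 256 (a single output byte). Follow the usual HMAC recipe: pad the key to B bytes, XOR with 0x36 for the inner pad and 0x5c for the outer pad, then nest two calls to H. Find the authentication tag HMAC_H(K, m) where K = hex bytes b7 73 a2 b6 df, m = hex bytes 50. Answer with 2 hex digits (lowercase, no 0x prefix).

2a

Key hex bytes b7 73 a2 b6 df is 5 bytes ≤ B = 6; zero-pad to 6 bytes: K' = b7 73 a2 b6 df 00.
K' ⊕ ipad = 81 45 94 80 e9 36.  K' ⊕ opad = eb 2f fe ea 83 5c.
Inner input = (K'⊕ipad) ∥ m = 81 45 94 80 e9 36 ∥ 50.
Inner hash: sum = 129+69+148+128+233+54+80 = 841; mod 256 = 73 → 49.
Outer input = (K'⊕opad) ∥ inner = eb 2f fe ea 83 5c ∥ 49.
Outer hash (tag): sum = 235+47+254+234+131+92+73 = 1066; mod 256 = 42 → 2a.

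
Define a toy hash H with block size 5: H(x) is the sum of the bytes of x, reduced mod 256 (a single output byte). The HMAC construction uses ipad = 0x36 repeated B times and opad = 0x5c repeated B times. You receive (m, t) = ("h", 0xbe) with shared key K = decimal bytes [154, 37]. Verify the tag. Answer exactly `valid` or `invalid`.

invalid

Key decimal bytes [154, 37] = 9a 25 is 2 bytes ≤ B = 5; zero-pad to 5 bytes: K' = 9a 25 00 00 00.
K' ⊕ ipad = ac 13 36 36 36; K' ⊕ opad = c6 79 5c 5c 5c.
Inner hash: sum = 172+19+54+54+54+104 = 457; mod 256 = 201 → c9.
Outer hash (recomputed tag): sum = 198+121+92+92+92+201 = 796; mod 256 = 28 → 1c.
Recomputed tag = 1c; claimed = be → mismatch.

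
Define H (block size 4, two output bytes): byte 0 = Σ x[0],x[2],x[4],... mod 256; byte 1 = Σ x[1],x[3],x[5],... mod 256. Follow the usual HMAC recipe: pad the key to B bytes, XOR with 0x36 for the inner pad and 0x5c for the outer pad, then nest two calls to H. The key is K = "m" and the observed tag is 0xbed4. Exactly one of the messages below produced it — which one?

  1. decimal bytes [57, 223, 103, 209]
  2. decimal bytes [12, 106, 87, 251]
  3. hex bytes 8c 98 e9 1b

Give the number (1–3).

Key "m" = 6d is 1 byte ≤ B = 4; zero-pad to 4 bytes: K' = 6d 00 00 00.
K' ⊕ ipad = 5b 36 36 36; K' ⊕ opad = 31 5c 5c 5c.
m1: inner = H(5b 36 36 36 39 df 67 d1) = 31 1c; tag = H(31 5c 5c 5c 31 1c) = bed4 ← matches
m2: inner = H(5b 36 36 36 0c 6a 57 fb) = f4 d1; tag = H(31 5c 5c 5c f4 d1) = 8189
m3: inner = H(5b 36 36 36 8c 98 e9 1b) = 06 1f; tag = H(31 5c 5c 5c 06 1f) = 93d7

1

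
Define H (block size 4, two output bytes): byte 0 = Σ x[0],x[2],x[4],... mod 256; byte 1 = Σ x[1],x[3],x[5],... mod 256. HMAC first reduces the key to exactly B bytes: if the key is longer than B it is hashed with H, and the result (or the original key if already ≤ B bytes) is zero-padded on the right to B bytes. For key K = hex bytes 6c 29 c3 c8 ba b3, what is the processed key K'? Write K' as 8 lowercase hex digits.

|K| = 6 > B = 4, so first hash the key.
H(K): even-index sum = 489 mod 256 = 233; odd-index sum = 420 mod 256 = 164 → e9 a4.
Zero-pad H(K) = e9 a4 to 4 bytes: K' = e9 a4 00 00.

e9a40000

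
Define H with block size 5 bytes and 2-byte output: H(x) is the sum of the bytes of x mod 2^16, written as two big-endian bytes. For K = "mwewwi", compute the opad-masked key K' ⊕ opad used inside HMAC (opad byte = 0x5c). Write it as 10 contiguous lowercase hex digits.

5efc5c5c5c

Key "mwewwi" = 6d 77 65 77 77 69 is 6 bytes > B = 5, so hash it first: H(key) = 02 a0, then zero-pad to 5 bytes: K' = 02 a0 00 00 00.
XOR each byte with 0x5c: 02⊕5c=5e, a0⊕5c=fc, 00⊕5c=5c, 00⊕5c=5c, 00⊕5c=5c.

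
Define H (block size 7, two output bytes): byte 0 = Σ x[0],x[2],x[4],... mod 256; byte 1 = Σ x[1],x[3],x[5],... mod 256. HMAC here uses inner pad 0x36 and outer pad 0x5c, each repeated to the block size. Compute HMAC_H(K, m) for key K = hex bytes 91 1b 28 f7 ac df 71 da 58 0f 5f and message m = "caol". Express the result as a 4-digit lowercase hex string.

0f68

Key hex bytes 91 1b 28 f7 ac df 71 da 58 0f 5f is 11 bytes > B = 7, so hash it first: H(key) = 8d da, then zero-pad to 7 bytes: K' = 8d da 00 00 00 00 00.
K' ⊕ ipad = bb ec 36 36 36 36 36.  K' ⊕ opad = d1 86 5c 5c 5c 5c 5c.
Inner input = (K'⊕ipad) ∥ m = bb ec 36 36 36 36 36 ∥ 63 61 6f 6c.
Inner hash: even-index sum = 554 mod 256 = 42; odd-index sum = 554 mod 256 = 42 → 2a 2a.
Outer input = (K'⊕opad) ∥ inner = d1 86 5c 5c 5c 5c 5c ∥ 2a 2a.
Outer hash (tag): even-index sum = 527 mod 256 = 15; odd-index sum = 360 mod 256 = 104 → 0f 68.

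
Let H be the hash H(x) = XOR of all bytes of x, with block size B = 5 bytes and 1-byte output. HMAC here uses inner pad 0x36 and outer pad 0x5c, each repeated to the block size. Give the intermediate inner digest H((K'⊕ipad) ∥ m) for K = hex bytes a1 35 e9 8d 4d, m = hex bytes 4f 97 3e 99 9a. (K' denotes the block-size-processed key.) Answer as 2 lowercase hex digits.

6e

Key hex bytes a1 35 e9 8d 4d is exactly B = 5 bytes: K' = a1 35 e9 8d 4d.
K' ⊕ ipad = 97 03 df bb 7b.
Inner input = 97 03 df bb 7b ∥ 4f 97 3e 99 9a.
Inner hash: XOR 97⊕03⊕df⊕bb⊕7b⊕4f⊕97⊕3e⊕99⊕9a = 6e.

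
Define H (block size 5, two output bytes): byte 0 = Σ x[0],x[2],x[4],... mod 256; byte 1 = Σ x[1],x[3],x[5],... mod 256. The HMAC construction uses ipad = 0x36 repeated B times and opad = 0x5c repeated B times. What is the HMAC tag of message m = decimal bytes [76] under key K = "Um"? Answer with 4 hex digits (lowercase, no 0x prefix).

Key "Um" = 55 6d is 2 bytes ≤ B = 5; zero-pad to 5 bytes: K' = 55 6d 00 00 00.
K' ⊕ ipad = 63 5b 36 36 36.  K' ⊕ opad = 09 31 5c 5c 5c.
Inner input = (K'⊕ipad) ∥ m = 63 5b 36 36 36 ∥ 4c.
Inner hash: even-index sum = 207 mod 256 = 207; odd-index sum = 221 mod 256 = 221 → cf dd.
Outer input = (K'⊕opad) ∥ inner = 09 31 5c 5c 5c ∥ cf dd.
Outer hash (tag): even-index sum = 414 mod 256 = 158; odd-index sum = 348 mod 256 = 92 → 9e 5c.

9e5c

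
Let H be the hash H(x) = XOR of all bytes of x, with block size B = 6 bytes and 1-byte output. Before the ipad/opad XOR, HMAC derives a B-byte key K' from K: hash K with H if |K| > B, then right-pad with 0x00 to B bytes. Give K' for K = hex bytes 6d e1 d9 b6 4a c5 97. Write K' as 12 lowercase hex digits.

fb0000000000

|K| = 7 > B = 6, so first hash the key.
H(K): XOR 6d⊕e1⊕d9⊕b6⊕4a⊕c5⊕97 = fb.
Zero-pad H(K) = fb to 6 bytes: K' = fb 00 00 00 00 00.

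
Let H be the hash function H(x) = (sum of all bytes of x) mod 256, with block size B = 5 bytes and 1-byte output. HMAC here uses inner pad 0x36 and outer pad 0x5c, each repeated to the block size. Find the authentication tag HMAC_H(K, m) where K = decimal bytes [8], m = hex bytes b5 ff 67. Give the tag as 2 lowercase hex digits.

f5

Key decimal bytes [8] = 08 is 1 byte ≤ B = 5; zero-pad to 5 bytes: K' = 08 00 00 00 00.
K' ⊕ ipad = 3e 36 36 36 36.  K' ⊕ opad = 54 5c 5c 5c 5c.
Inner input = (K'⊕ipad) ∥ m = 3e 36 36 36 36 ∥ b5 ff 67.
Inner hash: sum = 62+54+54+54+54+181+255+103 = 817; mod 256 = 49 → 31.
Outer input = (K'⊕opad) ∥ inner = 54 5c 5c 5c 5c ∥ 31.
Outer hash (tag): sum = 84+92+92+92+92+49 = 501; mod 256 = 245 → f5.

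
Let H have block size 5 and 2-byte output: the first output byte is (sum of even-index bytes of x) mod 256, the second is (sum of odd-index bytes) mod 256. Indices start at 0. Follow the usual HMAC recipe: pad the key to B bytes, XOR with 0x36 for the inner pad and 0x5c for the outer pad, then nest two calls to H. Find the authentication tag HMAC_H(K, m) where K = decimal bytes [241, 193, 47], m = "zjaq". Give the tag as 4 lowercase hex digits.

84ea

Key decimal bytes [241, 193, 47] = f1 c1 2f is 3 bytes ≤ B = 5; zero-pad to 5 bytes: K' = f1 c1 2f 00 00.
K' ⊕ ipad = c7 f7 19 36 36.  K' ⊕ opad = ad 9d 73 5c 5c.
Inner input = (K'⊕ipad) ∥ m = c7 f7 19 36 36 ∥ 7a 6a 61 71.
Inner hash: even-index sum = 497 mod 256 = 241; odd-index sum = 520 mod 256 = 8 → f1 08.
Outer input = (K'⊕opad) ∥ inner = ad 9d 73 5c 5c ∥ f1 08.
Outer hash (tag): even-index sum = 388 mod 256 = 132; odd-index sum = 490 mod 256 = 234 → 84 ea.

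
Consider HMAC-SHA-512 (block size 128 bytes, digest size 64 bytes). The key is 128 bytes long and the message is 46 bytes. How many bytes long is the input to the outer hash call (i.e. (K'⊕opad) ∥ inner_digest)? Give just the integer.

Key is 128 ≤ 128 bytes, zero-padded: |K'| = 128.
Outer input = (K'⊕opad) ∥ H(inner) → 128 + 64 = 192 bytes.

192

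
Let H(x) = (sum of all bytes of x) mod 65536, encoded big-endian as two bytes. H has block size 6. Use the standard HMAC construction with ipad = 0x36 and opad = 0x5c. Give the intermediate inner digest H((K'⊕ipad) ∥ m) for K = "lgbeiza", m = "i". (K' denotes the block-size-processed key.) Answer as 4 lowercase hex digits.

025d

Key "lgbeiza" = 6c 67 62 65 69 7a 61 is 7 bytes > B = 6, so hash it first: H(key) = 02 de, then zero-pad to 6 bytes: K' = 02 de 00 00 00 00.
K' ⊕ ipad = 34 e8 36 36 36 36.
Inner input = 34 e8 36 36 36 36 ∥ 69.
Inner hash: sum = 52+232+54+54+54+54+105 = 605 → 02 5d.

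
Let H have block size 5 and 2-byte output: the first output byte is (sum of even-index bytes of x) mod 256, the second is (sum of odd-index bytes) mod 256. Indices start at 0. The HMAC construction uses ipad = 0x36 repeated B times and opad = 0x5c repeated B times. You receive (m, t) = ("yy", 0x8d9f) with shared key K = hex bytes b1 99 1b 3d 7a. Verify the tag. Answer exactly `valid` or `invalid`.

valid

Key hex bytes b1 99 1b 3d 7a is exactly B = 5 bytes: K' = b1 99 1b 3d 7a.
K' ⊕ ipad = 87 af 2d 0b 4c; K' ⊕ opad = ed c5 47 61 26.
Inner hash: even-index sum = 377 mod 256 = 121; odd-index sum = 307 mod 256 = 51 → 79 33.
Outer hash (recomputed tag): even-index sum = 397 mod 256 = 141; odd-index sum = 415 mod 256 = 159 → 8d 9f.
Recomputed tag = 8d9f; claimed = 8d9f → match.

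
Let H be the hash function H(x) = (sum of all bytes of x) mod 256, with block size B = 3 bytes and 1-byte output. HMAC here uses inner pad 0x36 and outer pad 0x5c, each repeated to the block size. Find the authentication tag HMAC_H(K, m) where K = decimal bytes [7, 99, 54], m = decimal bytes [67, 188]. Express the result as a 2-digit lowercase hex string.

89

Key decimal bytes [7, 99, 54] = 07 63 36 is exactly B = 3 bytes: K' = 07 63 36.
K' ⊕ ipad = 31 55 00.  K' ⊕ opad = 5b 3f 6a.
Inner input = (K'⊕ipad) ∥ m = 31 55 00 ∥ 43 bc.
Inner hash: sum = 49+85+0+67+188 = 389; mod 256 = 133 → 85.
Outer input = (K'⊕opad) ∥ inner = 5b 3f 6a ∥ 85.
Outer hash (tag): sum = 91+63+106+133 = 393; mod 256 = 137 → 89.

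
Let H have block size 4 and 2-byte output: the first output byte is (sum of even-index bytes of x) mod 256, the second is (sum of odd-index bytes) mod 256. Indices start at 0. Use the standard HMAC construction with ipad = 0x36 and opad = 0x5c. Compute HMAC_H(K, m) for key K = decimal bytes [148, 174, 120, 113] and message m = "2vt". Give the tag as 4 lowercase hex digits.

8274

Key decimal bytes [148, 174, 120, 113] = 94 ae 78 71 is exactly B = 4 bytes: K' = 94 ae 78 71.
K' ⊕ ipad = a2 98 4e 47.  K' ⊕ opad = c8 f2 24 2d.
Inner input = (K'⊕ipad) ∥ m = a2 98 4e 47 ∥ 32 76 74.
Inner hash: even-index sum = 406 mod 256 = 150; odd-index sum = 341 mod 256 = 85 → 96 55.
Outer input = (K'⊕opad) ∥ inner = c8 f2 24 2d ∥ 96 55.
Outer hash (tag): even-index sum = 386 mod 256 = 130; odd-index sum = 372 mod 256 = 116 → 82 74.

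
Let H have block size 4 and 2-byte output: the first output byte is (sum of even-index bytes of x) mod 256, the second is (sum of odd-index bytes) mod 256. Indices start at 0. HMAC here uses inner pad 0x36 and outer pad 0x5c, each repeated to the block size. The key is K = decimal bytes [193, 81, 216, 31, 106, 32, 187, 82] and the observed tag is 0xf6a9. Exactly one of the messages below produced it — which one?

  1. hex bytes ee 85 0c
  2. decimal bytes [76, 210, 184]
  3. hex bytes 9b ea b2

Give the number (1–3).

Key decimal bytes [193, 81, 216, 31, 106, 32, 187, 82] = c1 51 d8 1f 6a 20 bb 52 is 8 bytes > B = 4, so hash it first: H(key) = be e2, then zero-pad to 4 bytes: K' = be e2 00 00.
K' ⊕ ipad = 88 d4 36 36; K' ⊕ opad = e2 be 5c 5c.
m1: inner = H(88 d4 36 36 ee 85 0c) = b8 8f; tag = H(e2 be 5c 5c b8 8f) = f6a9 ← matches
m2: inner = H(88 d4 36 36 4c d2 b8) = c2 dc; tag = H(e2 be 5c 5c c2 dc) = 00f6
m3: inner = H(88 d4 36 36 9b ea b2) = 0b f4; tag = H(e2 be 5c 5c 0b f4) = 490e

1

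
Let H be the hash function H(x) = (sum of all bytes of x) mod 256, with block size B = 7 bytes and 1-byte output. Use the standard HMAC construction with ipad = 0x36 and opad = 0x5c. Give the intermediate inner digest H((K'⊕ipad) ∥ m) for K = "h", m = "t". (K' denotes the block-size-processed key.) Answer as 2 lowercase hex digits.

16

Key "h" = 68 is 1 byte ≤ B = 7; zero-pad to 7 bytes: K' = 68 00 00 00 00 00 00.
K' ⊕ ipad = 5e 36 36 36 36 36 36.
Inner input = 5e 36 36 36 36 36 36 ∥ 74.
Inner hash: sum = 94+54+54+54+54+54+54+116 = 534; mod 256 = 22 → 16.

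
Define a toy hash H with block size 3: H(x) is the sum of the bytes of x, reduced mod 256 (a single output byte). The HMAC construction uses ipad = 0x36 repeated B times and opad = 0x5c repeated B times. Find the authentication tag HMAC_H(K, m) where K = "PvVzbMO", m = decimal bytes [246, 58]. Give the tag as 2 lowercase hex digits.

Key "PvVzbMO" = 50 76 56 7a 62 4d 4f is 7 bytes > B = 3, so hash it first: H(key) = 94, then zero-pad to 3 bytes: K' = 94 00 00.
K' ⊕ ipad = a2 36 36.  K' ⊕ opad = c8 5c 5c.
Inner input = (K'⊕ipad) ∥ m = a2 36 36 ∥ f6 3a.
Inner hash: sum = 162+54+54+246+58 = 574; mod 256 = 62 → 3e.
Outer input = (K'⊕opad) ∥ inner = c8 5c 5c ∥ 3e.
Outer hash (tag): sum = 200+92+92+62 = 446; mod 256 = 190 → be.

be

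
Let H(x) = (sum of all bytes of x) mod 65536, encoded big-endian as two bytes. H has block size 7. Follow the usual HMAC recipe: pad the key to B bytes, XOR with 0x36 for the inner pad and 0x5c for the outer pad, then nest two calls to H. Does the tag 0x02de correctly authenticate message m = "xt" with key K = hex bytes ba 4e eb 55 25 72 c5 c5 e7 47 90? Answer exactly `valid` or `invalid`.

Key hex bytes ba 4e eb 55 25 72 c5 c5 e7 47 90 is 11 bytes > B = 7, so hash it first: H(key) = 06 27, then zero-pad to 7 bytes: K' = 06 27 00 00 00 00 00.
K' ⊕ ipad = 30 11 36 36 36 36 36; K' ⊕ opad = 5a 7b 5c 5c 5c 5c 5c.
Inner hash: sum = 48+17+54+54+54+54+54+120+116 = 571 → 02 3b.
Outer hash (recomputed tag): sum = 90+123+92+92+92+92+92+2+59 = 734 → 02 de.
Recomputed tag = 02de; claimed = 02de → match.

valid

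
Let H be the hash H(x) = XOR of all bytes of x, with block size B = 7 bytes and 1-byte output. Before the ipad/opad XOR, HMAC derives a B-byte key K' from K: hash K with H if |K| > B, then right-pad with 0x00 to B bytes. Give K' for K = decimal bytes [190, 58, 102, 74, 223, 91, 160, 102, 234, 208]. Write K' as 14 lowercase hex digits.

|K| = 10 > B = 7, so first hash the key.
H(K): XOR be⊕3a⊕66⊕4a⊕df⊕5b⊕a0⊕66⊕ea⊕d0 = d0.
Zero-pad H(K) = d0 to 7 bytes: K' = d0 00 00 00 00 00 00.

d0000000000000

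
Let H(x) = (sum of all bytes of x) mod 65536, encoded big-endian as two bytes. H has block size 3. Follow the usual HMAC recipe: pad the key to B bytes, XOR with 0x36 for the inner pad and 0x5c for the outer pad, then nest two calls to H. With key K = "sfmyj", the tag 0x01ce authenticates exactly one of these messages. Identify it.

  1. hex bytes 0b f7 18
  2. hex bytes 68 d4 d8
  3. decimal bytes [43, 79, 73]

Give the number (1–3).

2

Key "sfmyj" = 73 66 6d 79 6a is 5 bytes > B = 3, so hash it first: H(key) = 02 29, then zero-pad to 3 bytes: K' = 02 29 00.
K' ⊕ ipad = 34 1f 36; K' ⊕ opad = 5e 75 5c.
m1: inner = H(34 1f 36 0b f7 18) = 01 a3; tag = H(5e 75 5c 01 a3) = 01d3
m2: inner = H(34 1f 36 68 d4 d8) = 02 9d; tag = H(5e 75 5c 02 9d) = 01ce ← matches
m3: inner = H(34 1f 36 2b 4f 49) = 01 4c; tag = H(5e 75 5c 01 4c) = 017c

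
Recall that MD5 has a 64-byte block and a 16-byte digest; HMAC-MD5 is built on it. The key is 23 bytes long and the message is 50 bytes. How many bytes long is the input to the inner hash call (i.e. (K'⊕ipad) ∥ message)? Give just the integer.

Key is 23 ≤ 64 bytes, zero-padded: |K'| = 64.
Inner input = (K'⊕ipad) ∥ m → 64 + 50 = 114 bytes.

114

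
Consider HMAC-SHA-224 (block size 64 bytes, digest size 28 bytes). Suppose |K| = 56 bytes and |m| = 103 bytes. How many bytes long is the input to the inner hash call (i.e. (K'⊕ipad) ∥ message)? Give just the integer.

167

Key is 56 ≤ 64 bytes, zero-padded: |K'| = 64.
Inner input = (K'⊕ipad) ∥ m → 64 + 103 = 167 bytes.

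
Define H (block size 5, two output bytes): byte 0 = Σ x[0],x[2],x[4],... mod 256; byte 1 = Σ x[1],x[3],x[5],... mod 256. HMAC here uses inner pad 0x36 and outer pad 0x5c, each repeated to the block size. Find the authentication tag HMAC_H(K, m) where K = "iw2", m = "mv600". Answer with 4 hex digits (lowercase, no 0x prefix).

Key "iw2" = 69 77 32 is 3 bytes ≤ B = 5; zero-pad to 5 bytes: K' = 69 77 32 00 00.
K' ⊕ ipad = 5f 41 04 36 36.  K' ⊕ opad = 35 2b 6e 5c 5c.
Inner input = (K'⊕ipad) ∥ m = 5f 41 04 36 36 ∥ 6d 76 36 30 30.
Inner hash: even-index sum = 319 mod 256 = 63; odd-index sum = 330 mod 256 = 74 → 3f 4a.
Outer input = (K'⊕opad) ∥ inner = 35 2b 6e 5c 5c ∥ 3f 4a.
Outer hash (tag): even-index sum = 329 mod 256 = 73; odd-index sum = 198 mod 256 = 198 → 49 c6.

49c6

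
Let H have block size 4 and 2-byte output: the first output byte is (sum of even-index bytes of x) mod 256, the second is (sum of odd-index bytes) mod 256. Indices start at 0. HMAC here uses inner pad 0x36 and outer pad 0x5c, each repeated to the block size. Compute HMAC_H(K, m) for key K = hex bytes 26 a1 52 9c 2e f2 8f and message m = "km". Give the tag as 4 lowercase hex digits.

698b

Key hex bytes 26 a1 52 9c 2e f2 8f is 7 bytes > B = 4, so hash it first: H(key) = 35 2f, then zero-pad to 4 bytes: K' = 35 2f 00 00.
K' ⊕ ipad = 03 19 36 36.  K' ⊕ opad = 69 73 5c 5c.
Inner input = (K'⊕ipad) ∥ m = 03 19 36 36 ∥ 6b 6d.
Inner hash: even-index sum = 164 mod 256 = 164; odd-index sum = 188 mod 256 = 188 → a4 bc.
Outer input = (K'⊕opad) ∥ inner = 69 73 5c 5c ∥ a4 bc.
Outer hash (tag): even-index sum = 361 mod 256 = 105; odd-index sum = 395 mod 256 = 139 → 69 8b.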